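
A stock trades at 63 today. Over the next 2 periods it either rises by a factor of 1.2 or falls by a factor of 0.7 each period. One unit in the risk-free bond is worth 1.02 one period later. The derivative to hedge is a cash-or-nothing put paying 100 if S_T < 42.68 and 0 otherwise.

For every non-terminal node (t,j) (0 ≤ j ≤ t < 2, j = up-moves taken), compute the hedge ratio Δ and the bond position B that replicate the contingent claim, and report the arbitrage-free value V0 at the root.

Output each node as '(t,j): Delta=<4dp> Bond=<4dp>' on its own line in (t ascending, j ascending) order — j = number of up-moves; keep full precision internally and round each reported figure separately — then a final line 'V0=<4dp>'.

(0,0): Delta=-1.1204 Bond=83.0450
(1,0): Delta=-4.5351 Bond=235.2941
(1,1): Delta=0.0000 Bond=0.0000
V0=12.4567

Since d<R<u, set p* = (R−d)/(u−d) = 0.6400; price each node as the discounted p*-expectation of its children.
At expiry t=2: V(2,0)=100.0000, V(2,1)=0.0000, V(2,2)=0.0000
  t=1,j=0: stock 44.1000 → up 52.9200 (V=0.0000), down 30.8700 (V=100.0000). Price 35.2941; hedge Δ=-4.5351, bond B=235.2941.
  t=1,j=1: stock 75.6000 → up 90.7200 (V=0.0000), down 52.9200 (V=0.0000). Price 0.0000; hedge Δ=0.0000, bond B=0.0000.
  t=0,j=0: stock 63.0000 → up 75.6000 (V=0.0000), down 44.1000 (V=35.2941). Price 12.4567; hedge Δ=-1.1204, bond B=83.0450.
Check: Δ(0,0)·S0 + B(0,0) = 12.4567 = V0.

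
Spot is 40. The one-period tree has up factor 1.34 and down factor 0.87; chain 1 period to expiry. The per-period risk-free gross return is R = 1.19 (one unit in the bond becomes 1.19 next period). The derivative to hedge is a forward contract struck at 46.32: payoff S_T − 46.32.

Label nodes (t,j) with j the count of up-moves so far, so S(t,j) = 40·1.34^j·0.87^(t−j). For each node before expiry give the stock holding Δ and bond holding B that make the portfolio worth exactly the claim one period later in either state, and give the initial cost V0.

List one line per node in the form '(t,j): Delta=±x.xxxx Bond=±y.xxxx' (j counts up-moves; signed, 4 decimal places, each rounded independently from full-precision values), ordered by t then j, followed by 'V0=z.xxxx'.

Since d<R<u, set p* = (R−d)/(u−d) = 0.6809; price each node as the discounted p*-expectation of its children.
Terminal values V(1,·): V(1,0)=-11.5200, V(1,1)=7.2800
(0,0): S=40.0000. Δ = (V_up−V_dn)/(S_up−S_dn) = (7.2800−-11.5200)/(53.6000−34.8000) = 1.0000. V = [p*·7.2800 + (1−p*)·-11.5200]/1.19 = 1.0756. B = V − Δ·S = -38.9244.
The time-0 hedge costs 1.0756, which is the no-arbitrage price.

(0,0): Delta=1.0000 Bond=-38.9244
V0=1.0756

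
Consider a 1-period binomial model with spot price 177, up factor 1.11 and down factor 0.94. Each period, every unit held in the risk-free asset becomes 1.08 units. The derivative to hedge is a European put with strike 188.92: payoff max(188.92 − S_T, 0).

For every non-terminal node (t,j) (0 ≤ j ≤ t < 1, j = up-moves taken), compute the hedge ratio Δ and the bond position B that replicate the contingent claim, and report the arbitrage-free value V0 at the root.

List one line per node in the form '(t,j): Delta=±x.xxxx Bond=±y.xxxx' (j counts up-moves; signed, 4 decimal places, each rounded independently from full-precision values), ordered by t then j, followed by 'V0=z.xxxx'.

Risk-neutral probability p* = (R−d)/(u−d) = (1.08−0.94)/(1.11−0.94) = 0.8235.
Terminal values V(1,·): V(1,0)=22.5400, V(1,1)=0.0000
Node (0,0) S=177.0000: V=(p*·0.0000+(1−p*)·22.5400)/1.08=3.6830; Δ=(0.0000−22.5400)/(196.4700−166.3800)=-0.7491; B=V−Δ·S=136.2712
Each (Δ,B) replicates both successor values, so the strategy is self-financing and V0 is arbitrage-free.

(0,0): Delta=-0.7491 Bond=136.2712
V0=3.6830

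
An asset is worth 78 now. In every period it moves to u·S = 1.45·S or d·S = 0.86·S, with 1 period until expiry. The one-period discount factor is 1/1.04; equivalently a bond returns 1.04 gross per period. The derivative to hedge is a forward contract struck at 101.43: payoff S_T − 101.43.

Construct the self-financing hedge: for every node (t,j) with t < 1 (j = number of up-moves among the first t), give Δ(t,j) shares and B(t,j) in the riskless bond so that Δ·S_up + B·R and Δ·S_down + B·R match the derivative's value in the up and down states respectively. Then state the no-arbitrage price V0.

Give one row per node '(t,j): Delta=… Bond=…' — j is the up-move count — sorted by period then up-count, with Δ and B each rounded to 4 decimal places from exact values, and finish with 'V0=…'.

(0,0): Delta=1.0000 Bond=-97.5288
V0=-19.5288

Under the risk-neutral measure, an up-move has probability p* = (R−d)/(u−d) = 0.3051 and values discount at R = 1.04.
Terminal payoffs: V(1,0)=-34.3500, V(1,1)=11.6700
  t=0,j=0: stock 78.0000 → up 113.1000 (V=11.6700), down 67.0800 (V=-34.3500). Price -19.5288; hedge Δ=1.0000, bond B=-97.5288.
Self-financing check: at every node Δ·S+B equals the discounted successor values.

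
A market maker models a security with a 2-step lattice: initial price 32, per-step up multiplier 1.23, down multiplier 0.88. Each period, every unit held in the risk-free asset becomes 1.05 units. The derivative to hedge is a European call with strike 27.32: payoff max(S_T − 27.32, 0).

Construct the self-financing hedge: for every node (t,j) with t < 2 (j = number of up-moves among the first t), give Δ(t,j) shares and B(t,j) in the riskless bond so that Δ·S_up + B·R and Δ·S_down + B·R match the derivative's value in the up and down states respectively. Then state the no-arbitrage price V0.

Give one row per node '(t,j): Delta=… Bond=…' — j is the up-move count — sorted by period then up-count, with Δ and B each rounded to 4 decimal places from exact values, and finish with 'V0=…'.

(0,0): Delta=0.8890 Bond=-20.6175
(1,0): Delta=0.7424 Bond=-17.5205
(1,1): Delta=1.0000 Bond=-26.0190
V0=7.8291

Under the risk-neutral measure, an up-move has probability p* = (R−d)/(u−d) = 0.4857 and values discount at R = 1.05.
At expiry t=2: V(2,0)=0.0000, V(2,1)=7.3168, V(2,2)=21.0928
  t=1,j=0: stock 28.1600 → up 34.6368 (V=7.3168), down 24.7808 (V=0.0000). Price 3.3846; hedge Δ=0.7424, bond B=-17.5205.
  t=1,j=1: stock 39.3600 → up 48.4128 (V=21.0928), down 34.6368 (V=7.3168). Price 13.3410; hedge Δ=1.0000, bond B=-26.0190.
  t=0,j=0: stock 32.0000 → up 39.3600 (V=13.3410), down 28.1600 (V=3.3846). Price 7.8291; hedge Δ=0.8890, bond B=-20.6175.
The time-0 hedge costs 7.8291, which is the no-arbitrage price.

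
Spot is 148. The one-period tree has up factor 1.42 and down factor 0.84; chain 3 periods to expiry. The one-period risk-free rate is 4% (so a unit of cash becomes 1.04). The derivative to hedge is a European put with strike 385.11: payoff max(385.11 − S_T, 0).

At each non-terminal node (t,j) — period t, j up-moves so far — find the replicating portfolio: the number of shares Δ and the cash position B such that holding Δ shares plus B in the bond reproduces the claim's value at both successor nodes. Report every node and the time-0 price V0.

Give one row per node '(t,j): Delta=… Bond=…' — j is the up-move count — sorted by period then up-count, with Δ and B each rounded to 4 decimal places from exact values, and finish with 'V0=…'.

(0,0): Delta=-0.9505 Bond=336.4433
(1,0): Delta=-1.0000 Bond=356.0558
(1,1): Delta=-0.8948 Bond=338.2070
(2,0): Delta=-1.0000 Bond=370.2981
(2,1): Delta=-1.0000 Bond=370.2981
(2,2): Delta=-0.7767 Bond=316.4659
V0=195.7704

Under the risk-neutral measure, an up-move has probability p* = (R−d)/(u−d) = 0.3448 and values discount at R = 1.04.
Terminal values V(3,·): V(3,0)=297.3898, V(3,1)=236.8211, V(3,2)=134.4312, V(3,3)=0.0000
  t=2,j=0: stock 104.4288 → up 148.2889 (V=236.8211), down 87.7202 (V=297.3898). Price 265.8693; hedge Δ=-1.0000, bond B=370.2981.
  t=2,j=1: stock 176.5344 → up 250.6788 (V=134.4312), down 148.2889 (V=236.8211). Price 193.7637; hedge Δ=-1.0000, bond B=370.2981.
  t=2,j=2: stock 298.4272 → up 423.7666 (V=0.0000), down 250.6788 (V=134.4312). Price 84.6881; hedge Δ=-0.7767, bond B=316.4659.
  t=1,j=0: stock 124.3200 → up 176.5344 (V=193.7637), down 104.4288 (V=265.8693). Price 231.7358; hedge Δ=-1.0000, bond B=356.0558.
  t=1,j=1: stock 210.1600 → up 298.4272 (V=84.6881), down 176.5344 (V=193.7637). Price 150.1456; hedge Δ=-0.8948, bond B=338.2070.
  t=0,j=0: stock 148.0000 → up 210.1600 (V=150.1456), down 124.3200 (V=231.7358). Price 195.7704; hedge Δ=-0.9505, bond B=336.4433.
Self-financing check: at every node Δ·S+B equals the discounted successor values.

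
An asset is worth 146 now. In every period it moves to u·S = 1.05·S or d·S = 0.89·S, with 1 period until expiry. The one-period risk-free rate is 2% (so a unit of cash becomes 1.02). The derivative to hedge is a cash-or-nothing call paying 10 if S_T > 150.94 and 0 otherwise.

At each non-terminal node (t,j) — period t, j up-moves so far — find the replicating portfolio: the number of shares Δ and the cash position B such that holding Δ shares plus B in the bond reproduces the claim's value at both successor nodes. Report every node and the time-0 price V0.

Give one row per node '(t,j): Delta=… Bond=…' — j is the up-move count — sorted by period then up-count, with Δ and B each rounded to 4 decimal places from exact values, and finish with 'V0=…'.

Since d<R<u, set p* = (R−d)/(u−d) = 0.8125; price each node as the discounted p*-expectation of its children.
At expiry t=1: V(1,0)=0.0000, V(1,1)=10.0000
Node (0,0) S=146.0000: V=(p*·10.0000+(1−p*)·0.0000)/1.02=7.9657; Δ=(10.0000−0.0000)/(153.3000−129.9400)=0.4281; B=V−Δ·S=-54.5343
Check: Δ(0,0)·S0 + B(0,0) = 7.9657 = V0.

(0,0): Delta=0.4281 Bond=-54.5343
V0=7.9657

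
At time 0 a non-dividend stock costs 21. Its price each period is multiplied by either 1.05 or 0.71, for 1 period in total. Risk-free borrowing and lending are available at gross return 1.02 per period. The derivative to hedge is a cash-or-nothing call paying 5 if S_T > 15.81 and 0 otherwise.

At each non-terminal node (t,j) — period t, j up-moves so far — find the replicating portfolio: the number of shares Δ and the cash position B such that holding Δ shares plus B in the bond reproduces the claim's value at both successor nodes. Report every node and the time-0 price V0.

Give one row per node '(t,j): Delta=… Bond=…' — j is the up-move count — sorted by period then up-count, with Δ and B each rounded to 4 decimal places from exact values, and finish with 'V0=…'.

No-arbitrage ⇒ martingale measure with p* = (R−d)/(u−d) = 0.9118.
Terminal values V(1,·): V(1,0)=0.0000, V(1,1)=5.0000
(0,0): S=21.0000. Δ = (V_up−V_dn)/(S_up−S_dn) = (5.0000−0.0000)/(22.0500−14.9100) = 0.7003. V = [p*·5.0000 + (1−p*)·0.0000]/1.02 = 4.4694. B = V − Δ·S = -10.2364.
Root portfolio cost Δ·21+B reproduces V0=4.4694.

(0,0): Delta=0.7003 Bond=-10.2364
V0=4.4694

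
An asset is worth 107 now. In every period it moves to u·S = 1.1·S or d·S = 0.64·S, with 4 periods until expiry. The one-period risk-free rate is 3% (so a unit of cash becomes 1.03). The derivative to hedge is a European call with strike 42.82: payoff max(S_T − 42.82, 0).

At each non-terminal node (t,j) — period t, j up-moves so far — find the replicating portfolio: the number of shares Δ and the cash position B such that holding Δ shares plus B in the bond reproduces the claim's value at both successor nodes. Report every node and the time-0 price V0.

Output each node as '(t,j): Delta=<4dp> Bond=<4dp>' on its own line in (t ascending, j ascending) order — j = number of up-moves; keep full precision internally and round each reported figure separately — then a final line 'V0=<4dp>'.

(0,0): Delta=0.9861 Bond=-36.4136
(1,0): Delta=0.8987 Bond=-31.5222
(1,1): Delta=0.9952 Bond=-38.5800
(2,0): Delta=0.4169 Bond=-11.3532
(2,1): Delta=0.9490 Bond=-36.2577
(2,2): Delta=1.0000 Bond=-40.3620
(3,0): Delta=0.0000 Bond=0.0000
(3,1): Delta=0.4604 Bond=-13.7927
(3,2): Delta=1.0000 Bond=-41.5728
(3,3): Delta=1.0000 Bond=-41.5728
V0=69.0939

Risk-neutral probability p* = (R−d)/(u−d) = (1.03−0.64)/(1.1−0.64) = 0.8478.
Terminal values V(4,·): V(4,0)=0.0000, V(4,1)=0.0000, V(4,2)=10.2109, V(4,3)=48.3269, V(4,4)=113.8387
(3,0): S=28.0494. Δ = (V_up−V_dn)/(S_up−S_dn) = (0.0000−0.0000)/(30.8543−17.9516) = 0.0000. V = [p*·0.0000 + (1−p*)·0.0000]/1.03 = 0.0000. B = V − Δ·S = 0.0000.
(3,1): S=48.2099. Δ = (V_up−V_dn)/(S_up−S_dn) = (10.2109−0.0000)/(53.0309−30.8543) = 0.4604. V = [p*·10.2109 + (1−p*)·0.0000]/1.03 = 8.4049. B = V − Δ·S = -13.7927.
(3,2): S=82.8608. Δ = (V_up−V_dn)/(S_up−S_dn) = (48.3269−10.2109)/(91.1469−53.0309) = 1.0000. V = [p*·48.3269 + (1−p*)·10.2109]/1.03 = 41.2880. B = V − Δ·S = -41.5728.
(3,3): S=142.4170. Δ = (V_up−V_dn)/(S_up−S_dn) = (113.8387−48.3269)/(156.6587−91.1469) = 1.0000. V = [p*·113.8387 + (1−p*)·48.3269]/1.03 = 100.8442. B = V − Δ·S = -41.5728.
(2,0): S=43.8272. Δ = (V_up−V_dn)/(S_up−S_dn) = (8.4049−0.0000)/(48.2099−28.0494) = 0.4169. V = [p*·8.4049 + (1−p*)·0.0000]/1.03 = 6.9184. B = V − Δ·S = -11.3532.
(2,1): S=75.3280. Δ = (V_up−V_dn)/(S_up−S_dn) = (41.2880−8.4049)/(82.8608−48.2099) = 0.9490. V = [p*·41.2880 + (1−p*)·8.4049]/1.03 = 35.2272. B = V − Δ·S = -36.2577.
(2,2): S=129.4700. Δ = (V_up−V_dn)/(S_up−S_dn) = (100.8442−41.2880)/(142.4170−82.8608) = 1.0000. V = [p*·100.8442 + (1−p*)·41.2880]/1.03 = 89.1080. B = V − Δ·S = -40.3620.
(1,0): S=68.4800. Δ = (V_up−V_dn)/(S_up−S_dn) = (35.2272−6.9184)/(75.3280−43.8272) = 0.8987. V = [p*·35.2272 + (1−p*)·6.9184]/1.03 = 30.0188. B = V − Δ·S = -31.5222.
(1,1): S=117.7000. Δ = (V_up−V_dn)/(S_up−S_dn) = (89.1080−35.2272)/(129.4700−75.3280) = 0.9952. V = [p*·89.1080 + (1−p*)·35.2272]/1.03 = 78.5522. B = V − Δ·S = -38.5800.
(0,0): S=107.0000. Δ = (V_up−V_dn)/(S_up−S_dn) = (78.5522−30.0188)/(117.7000−68.4800) = 0.9861. V = [p*·78.5522 + (1−p*)·30.0188]/1.03 = 69.0939. B = V − Δ·S = -36.4136.
Each (Δ,B) replicates both successor values, so the strategy is self-financing and V0 is arbitrage-free.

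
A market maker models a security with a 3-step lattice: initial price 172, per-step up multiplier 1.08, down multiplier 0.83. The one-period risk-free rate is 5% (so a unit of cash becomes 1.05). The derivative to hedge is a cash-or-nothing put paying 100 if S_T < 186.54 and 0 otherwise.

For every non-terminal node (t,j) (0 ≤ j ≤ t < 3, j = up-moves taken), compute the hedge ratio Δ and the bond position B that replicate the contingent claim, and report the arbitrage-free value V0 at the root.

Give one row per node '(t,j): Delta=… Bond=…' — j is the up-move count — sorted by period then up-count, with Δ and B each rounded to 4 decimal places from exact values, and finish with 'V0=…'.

(0,0): Delta=-1.6335 Bond=308.4771
(1,0): Delta=0.0000 Bond=90.7029
(1,1): Delta=-1.8047 Bond=355.7007
(2,0): Delta=0.0000 Bond=95.2381
(2,1): Delta=0.0000 Bond=95.2381
(2,2): Delta=-1.9938 Bond=411.4286
V0=27.5156

No-arbitrage ⇒ martingale measure with p* = (R−d)/(u−d) = 0.8800.
At expiry t=3: V(3,0)=100.0000, V(3,1)=100.0000, V(3,2)=100.0000, V(3,3)=0.0000
Node (2,0) S=118.4908: V=(p*·100.0000+(1−p*)·100.0000)/1.05=95.2381; Δ=(100.0000−100.0000)/(127.9701−98.3474)=0.0000; B=V−Δ·S=95.2381
Node (2,1) S=154.1808: V=(p*·100.0000+(1−p*)·100.0000)/1.05=95.2381; Δ=(100.0000−100.0000)/(166.5153−127.9701)=0.0000; B=V−Δ·S=95.2381
Node (2,2) S=200.6208: V=(p*·0.0000+(1−p*)·100.0000)/1.05=11.4286; Δ=(0.0000−100.0000)/(216.6705−166.5153)=-1.9938; B=V−Δ·S=411.4286
Node (1,0) S=142.7600: V=(p*·95.2381+(1−p*)·95.2381)/1.05=90.7029; Δ=(95.2381−95.2381)/(154.1808−118.4908)=0.0000; B=V−Δ·S=90.7029
Node (1,1) S=185.7600: V=(p*·11.4286+(1−p*)·95.2381)/1.05=20.4626; Δ=(11.4286−95.2381)/(200.6208−154.1808)=-1.8047; B=V−Δ·S=355.7007
Node (0,0) S=172.0000: V=(p*·20.4626+(1−p*)·90.7029)/1.05=27.5156; Δ=(20.4626−90.7029)/(185.7600−142.7600)=-1.6335; B=V−Δ·S=308.4771
Each (Δ,B) replicates both successor values, so the strategy is self-financing and V0 is arbitrage-free.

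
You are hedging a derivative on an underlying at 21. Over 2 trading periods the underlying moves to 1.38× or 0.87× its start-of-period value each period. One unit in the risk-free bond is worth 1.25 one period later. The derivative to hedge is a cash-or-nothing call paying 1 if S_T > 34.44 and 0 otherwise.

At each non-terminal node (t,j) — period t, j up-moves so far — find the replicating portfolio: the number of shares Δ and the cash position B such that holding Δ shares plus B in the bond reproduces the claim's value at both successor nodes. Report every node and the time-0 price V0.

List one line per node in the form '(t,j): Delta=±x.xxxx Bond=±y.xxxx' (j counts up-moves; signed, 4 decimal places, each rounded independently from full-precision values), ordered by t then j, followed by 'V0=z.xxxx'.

Since d<R<u, set p* = (R−d)/(u−d) = 0.7451; price each node as the discounted p*-expectation of its children.
Terminal values V(2,·): V(2,0)=0.0000, V(2,1)=0.0000, V(2,2)=1.0000
(1,0): S=18.2700. Δ = (V_up−V_dn)/(S_up−S_dn) = (0.0000−0.0000)/(25.2126−15.8949) = 0.0000. V = [p*·0.0000 + (1−p*)·0.0000]/1.25 = 0.0000. B = V − Δ·S = 0.0000.
(1,1): S=28.9800. Δ = (V_up−V_dn)/(S_up−S_dn) = (1.0000−0.0000)/(39.9924−25.2126) = 0.0677. V = [p*·1.0000 + (1−p*)·0.0000]/1.25 = 0.5961. B = V − Δ·S = -1.3647.
(0,0): S=21.0000. Δ = (V_up−V_dn)/(S_up−S_dn) = (0.5961−0.0000)/(28.9800−18.2700) = 0.0557. V = [p*·0.5961 + (1−p*)·0.0000]/1.25 = 0.3553. B = V − Δ·S = -0.8135.
Root portfolio cost Δ·21+B reproduces V0=0.3553.

(0,0): Delta=0.0557 Bond=-0.8135
(1,0): Delta=0.0000 Bond=0.0000
(1,1): Delta=0.0677 Bond=-1.3647
V0=0.3553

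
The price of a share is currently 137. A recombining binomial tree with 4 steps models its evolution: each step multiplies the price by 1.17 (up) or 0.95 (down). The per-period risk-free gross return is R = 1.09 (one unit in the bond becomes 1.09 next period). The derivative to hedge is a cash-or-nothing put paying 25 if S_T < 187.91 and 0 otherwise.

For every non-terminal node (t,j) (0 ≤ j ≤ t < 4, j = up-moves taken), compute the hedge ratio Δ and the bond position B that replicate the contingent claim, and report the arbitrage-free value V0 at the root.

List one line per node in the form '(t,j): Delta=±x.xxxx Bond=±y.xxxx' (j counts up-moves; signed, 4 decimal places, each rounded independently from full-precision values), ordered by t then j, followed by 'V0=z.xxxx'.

No-arbitrage ⇒ martingale measure with p* = (R−d)/(u−d) = 0.6364.
At expiry t=4: V(4,0)=25.0000, V(4,1)=25.0000, V(4,2)=25.0000, V(4,3)=0.0000, V(4,4)=0.0000
  t=3,j=0: stock 117.4604 → up 137.4286 (V=25.0000), down 111.5874 (V=25.0000). Price 22.9358; hedge Δ=0.0000, bond B=22.9358.
  t=3,j=1: stock 144.6617 → up 169.2542 (V=25.0000), down 137.4286 (V=25.0000). Price 22.9358; hedge Δ=0.0000, bond B=22.9358.
  t=3,j=2: stock 178.1623 → up 208.4499 (V=0.0000), down 169.2542 (V=25.0000). Price 8.3403; hedge Δ=-0.6378, bond B=121.9766.
  t=3,j=3: stock 219.4210 → up 256.7225 (V=0.0000), down 208.4499 (V=0.0000). Price 0.0000; hedge Δ=0.0000, bond B=0.0000.
  t=2,j=0: stock 123.6425 → up 144.6617 (V=22.9358), down 117.4604 (V=22.9358). Price 21.0420; hedge Δ=0.0000, bond B=21.0420.
  t=2,j=1: stock 152.2755 → up 178.1623 (V=8.3403), down 144.6617 (V=22.9358). Price 12.5209; hedge Δ=-0.4357, bond B=78.8640.
  t=2,j=2: stock 187.5393 → up 219.4210 (V=0.0000), down 178.1623 (V=8.3403). Price 2.7824; hedge Δ=-0.2021, bond B=40.6928.
  t=1,j=0: stock 130.1500 → up 152.2755 (V=12.5209), down 123.6425 (V=21.0420). Price 14.3298; hedge Δ=-0.2976, bond B=53.0622.
  t=1,j=1: stock 160.2900 → up 187.5393 (V=2.7824), down 152.2755 (V=12.5209). Price 5.8015; hedge Δ=-0.2762, bond B=50.0672.
  t=0,j=0: stock 137.0000 → up 160.2900 (V=5.8015), down 130.1500 (V=14.3298). Price 8.1676; hedge Δ=-0.2830, bond B=46.9324.
Root portfolio cost Δ·137+B reproduces V0=8.1676.

(0,0): Delta=-0.2830 Bond=46.9324
(1,0): Delta=-0.2976 Bond=53.0622
(1,1): Delta=-0.2762 Bond=50.0672
(2,0): Delta=0.0000 Bond=21.0420
(2,1): Delta=-0.4357 Bond=78.8640
(2,2): Delta=-0.2021 Bond=40.6928
(3,0): Delta=0.0000 Bond=22.9358
(3,1): Delta=0.0000 Bond=22.9358
(3,2): Delta=-0.6378 Bond=121.9766
(3,3): Delta=0.0000 Bond=0.0000
V0=8.1676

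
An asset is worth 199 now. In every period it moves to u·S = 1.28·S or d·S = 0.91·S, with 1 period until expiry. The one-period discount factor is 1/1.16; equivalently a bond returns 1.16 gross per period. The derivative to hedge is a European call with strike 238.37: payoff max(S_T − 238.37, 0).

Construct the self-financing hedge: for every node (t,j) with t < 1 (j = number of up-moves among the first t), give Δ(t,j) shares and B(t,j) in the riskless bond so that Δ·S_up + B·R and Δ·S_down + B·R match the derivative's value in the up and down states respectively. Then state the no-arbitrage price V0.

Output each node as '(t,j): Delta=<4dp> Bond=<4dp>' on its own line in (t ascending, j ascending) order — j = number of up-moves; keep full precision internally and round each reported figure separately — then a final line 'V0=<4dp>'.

Under the risk-neutral measure, an up-move has probability p* = (R−d)/(u−d) = 0.6757 and values discount at R = 1.16.
Terminal values V(1,·): V(1,0)=0.0000, V(1,1)=16.3500
(0,0): S=199.0000. Δ = (V_up−V_dn)/(S_up−S_dn) = (16.3500−0.0000)/(254.7200−181.0900) = 0.2221. V = [p*·16.3500 + (1−p*)·0.0000]/1.16 = 9.5235. B = V − Δ·S = -34.6657.
Self-financing check: at every node Δ·S+B equals the discounted successor values.

(0,0): Delta=0.2221 Bond=-34.6657
V0=9.5235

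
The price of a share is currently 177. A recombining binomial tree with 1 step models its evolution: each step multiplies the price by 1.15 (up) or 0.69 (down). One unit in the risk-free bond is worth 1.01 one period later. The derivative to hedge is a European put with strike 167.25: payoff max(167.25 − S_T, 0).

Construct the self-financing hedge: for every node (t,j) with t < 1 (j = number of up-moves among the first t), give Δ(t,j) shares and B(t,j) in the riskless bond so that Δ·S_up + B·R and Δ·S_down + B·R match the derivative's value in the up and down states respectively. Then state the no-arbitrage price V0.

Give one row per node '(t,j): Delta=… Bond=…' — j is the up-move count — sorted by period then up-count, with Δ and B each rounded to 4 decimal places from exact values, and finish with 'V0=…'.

(0,0): Delta=-0.5542 Bond=111.6832
V0=13.5962

No-arbitrage ⇒ martingale measure with p* = (R−d)/(u−d) = 0.6957.
Terminal values V(1,·): V(1,0)=45.1200, V(1,1)=0.0000
(0,0): S=177.0000. Δ = (V_up−V_dn)/(S_up−S_dn) = (0.0000−45.1200)/(203.5500−122.1300) = -0.5542. V = [p*·0.0000 + (1−p*)·45.1200]/1.01 = 13.5962. B = V − Δ·S = 111.6832.
Check: Δ(0,0)·S0 + B(0,0) = 13.5962 = V0.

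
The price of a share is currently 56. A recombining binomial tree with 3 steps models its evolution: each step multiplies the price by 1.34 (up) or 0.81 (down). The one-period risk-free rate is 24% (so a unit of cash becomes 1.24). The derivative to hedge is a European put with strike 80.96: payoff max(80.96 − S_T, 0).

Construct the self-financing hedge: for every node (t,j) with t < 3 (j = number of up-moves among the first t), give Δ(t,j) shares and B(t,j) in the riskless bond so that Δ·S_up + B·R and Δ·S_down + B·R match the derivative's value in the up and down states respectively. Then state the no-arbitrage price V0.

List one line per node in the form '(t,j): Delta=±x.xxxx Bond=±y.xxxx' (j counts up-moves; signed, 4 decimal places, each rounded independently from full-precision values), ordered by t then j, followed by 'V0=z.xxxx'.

No-arbitrage ⇒ martingale measure with p* = (R−d)/(u−d) = 0.8113.
At expiry t=3: V(3,0)=51.1993, V(3,1)=31.7263, V(3,2)=0.0000, V(3,3)=0.0000
Node (2,0) S=36.7416: V=(p*·31.7263+(1−p*)·51.1993)/1.24=28.5487; Δ=(31.7263−51.1993)/(49.2337−29.7607)=-1.0000; B=V−Δ·S=65.2903
Node (2,1) S=60.7824: V=(p*·0.0000+(1−p*)·31.7263)/1.24=4.8275; Δ=(0.0000−31.7263)/(81.4484−49.2337)=-0.9848; B=V−Δ·S=64.6883
Node (2,2) S=100.5536: V=(p*·0.0000+(1−p*)·0.0000)/1.24=0.0000; Δ=(0.0000−0.0000)/(134.7418−81.4484)=0.0000; B=V−Δ·S=0.0000
Node (1,0) S=45.3600: V=(p*·4.8275+(1−p*)·28.5487)/1.24=7.5026; Δ=(4.8275−28.5487)/(60.7824−36.7416)=-0.9867; B=V−Δ·S=52.2596
Node (1,1) S=75.0400: V=(p*·0.0000+(1−p*)·4.8275)/1.24=0.7346; Δ=(0.0000−4.8275)/(100.5536−60.7824)=-0.1214; B=V−Δ·S=9.8430
Node (0,0) S=56.0000: V=(p*·0.7346+(1−p*)·7.5026)/1.24=1.6222; Δ=(0.7346−7.5026)/(75.0400−45.3600)=-0.2280; B=V−Δ·S=14.3921
Check: Δ(0,0)·S0 + B(0,0) = 1.6222 = V0.

(0,0): Delta=-0.2280 Bond=14.3921
(1,0): Delta=-0.9867 Bond=52.2596
(1,1): Delta=-0.1214 Bond=9.8430
(2,0): Delta=-1.0000 Bond=65.2903
(2,1): Delta=-0.9848 Bond=64.6883
(2,2): Delta=0.0000 Bond=0.0000
V0=1.6222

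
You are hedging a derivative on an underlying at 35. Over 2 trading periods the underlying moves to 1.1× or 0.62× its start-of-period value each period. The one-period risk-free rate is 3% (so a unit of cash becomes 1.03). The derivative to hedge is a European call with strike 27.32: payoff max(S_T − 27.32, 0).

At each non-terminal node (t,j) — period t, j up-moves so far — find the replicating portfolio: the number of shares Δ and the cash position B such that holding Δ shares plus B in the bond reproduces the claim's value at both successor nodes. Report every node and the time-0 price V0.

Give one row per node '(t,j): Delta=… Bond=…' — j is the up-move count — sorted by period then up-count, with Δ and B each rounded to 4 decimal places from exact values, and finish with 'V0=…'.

(0,0): Delta=0.7419 Bond=-15.6307
(1,0): Delta=0.0000 Bond=0.0000
(1,1): Delta=0.8133 Bond=-18.8483
V0=10.3364

No-arbitrage ⇒ martingale measure with p* = (R−d)/(u−d) = 0.8542.
Payoff layer (t=2): V(2,0)=0.0000, V(2,1)=0.0000, V(2,2)=15.0300
Node (1,0) S=21.7000: V=(p*·0.0000+(1−p*)·0.0000)/1.03=0.0000; Δ=(0.0000−0.0000)/(23.8700−13.4540)=0.0000; B=V−Δ·S=0.0000
Node (1,1) S=38.5000: V=(p*·15.0300+(1−p*)·0.0000)/1.03=12.4642; Δ=(15.0300−0.0000)/(42.3500−23.8700)=0.8133; B=V−Δ·S=-18.8483
Node (0,0) S=35.0000: V=(p*·12.4642+(1−p*)·0.0000)/1.03=10.3364; Δ=(12.4642−0.0000)/(38.5000−21.7000)=0.7419; B=V−Δ·S=-15.6307
The time-0 hedge costs 10.3364, which is the no-arbitrage price.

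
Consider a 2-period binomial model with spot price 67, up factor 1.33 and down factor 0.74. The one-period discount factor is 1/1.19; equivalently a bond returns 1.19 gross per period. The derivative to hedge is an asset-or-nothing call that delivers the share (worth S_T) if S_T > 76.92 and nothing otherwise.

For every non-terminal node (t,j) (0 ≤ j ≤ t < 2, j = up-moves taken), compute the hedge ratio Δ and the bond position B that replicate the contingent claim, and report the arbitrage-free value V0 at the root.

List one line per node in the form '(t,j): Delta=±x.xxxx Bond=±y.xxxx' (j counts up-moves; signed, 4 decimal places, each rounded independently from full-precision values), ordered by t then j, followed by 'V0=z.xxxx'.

(0,0): Delta=1.9216 Bond=-80.0616
(1,0): Delta=0.0000 Bond=0.0000
(1,1): Delta=2.2542 Bond=-124.9139
V0=48.6861

No-arbitrage ⇒ martingale measure with p* = (R−d)/(u−d) = 0.7627.
Payoff layer (t=2): V(2,0)=0.0000, V(2,1)=0.0000, V(2,2)=118.5163
  t=1,j=0: stock 49.5800 → up 65.9414 (V=0.0000), down 36.6892 (V=0.0000). Price 0.0000; hedge Δ=0.0000, bond B=0.0000.
  t=1,j=1: stock 89.1100 → up 118.5163 (V=118.5163), down 65.9414 (V=0.0000). Price 75.9612; hedge Δ=2.2542, bond B=-124.9139.
  t=0,j=0: stock 67.0000 → up 89.1100 (V=75.9612), down 49.5800 (V=0.0000). Price 48.6861; hedge Δ=1.9216, bond B=-80.0616.
Self-financing check: at every node Δ·S+B equals the discounted successor values.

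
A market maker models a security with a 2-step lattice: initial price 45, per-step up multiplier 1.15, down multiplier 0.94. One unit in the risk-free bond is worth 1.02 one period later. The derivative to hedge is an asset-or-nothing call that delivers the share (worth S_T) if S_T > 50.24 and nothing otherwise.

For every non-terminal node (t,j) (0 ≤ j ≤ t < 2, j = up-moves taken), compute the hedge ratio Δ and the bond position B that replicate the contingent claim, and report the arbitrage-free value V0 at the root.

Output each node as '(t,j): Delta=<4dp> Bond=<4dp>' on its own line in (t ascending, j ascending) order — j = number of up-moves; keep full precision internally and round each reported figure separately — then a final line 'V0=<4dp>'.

(0,0): Delta=2.3521 Bond=-97.5410
(1,0): Delta=0.0000 Bond=0.0000
(1,1): Delta=5.4762 Bond=-261.1660
V0=8.3014

The replicating-portfolio and risk-neutral prices coincide; use p* = (1.02−0.94)/(1.15−0.94) = 0.3810 for the latter.
Terminal payoffs: V(2,0)=0.0000, V(2,1)=0.0000, V(2,2)=59.5125
  t=1,j=0: stock 42.3000 → up 48.6450 (V=0.0000), down 39.7620 (V=0.0000). Price 0.0000; hedge Δ=0.0000, bond B=0.0000.
  t=1,j=1: stock 51.7500 → up 59.5125 (V=59.5125), down 48.6450 (V=0.0000). Price 22.2269; hedge Δ=5.4762, bond B=-261.1660.
  t=0,j=0: stock 45.0000 → up 51.7500 (V=22.2269), down 42.3000 (V=0.0000). Price 8.3014; hedge Δ=2.3521, bond B=-97.5410.
Root portfolio cost Δ·45+B reproduces V0=8.3014.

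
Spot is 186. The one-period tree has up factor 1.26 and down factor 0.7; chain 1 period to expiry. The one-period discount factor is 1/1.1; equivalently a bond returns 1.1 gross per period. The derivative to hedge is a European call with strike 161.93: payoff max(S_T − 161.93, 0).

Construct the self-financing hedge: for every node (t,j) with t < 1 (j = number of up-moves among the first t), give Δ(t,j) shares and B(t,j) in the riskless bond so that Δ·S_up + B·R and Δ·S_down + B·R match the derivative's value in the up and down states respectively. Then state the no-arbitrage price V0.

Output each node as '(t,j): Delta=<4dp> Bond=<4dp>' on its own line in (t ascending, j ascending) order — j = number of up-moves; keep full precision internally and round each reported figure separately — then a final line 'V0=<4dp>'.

The replicating-portfolio and risk-neutral prices coincide; use p* = (1.1−0.7)/(1.26−0.7) = 0.7143 for the latter.
Payoff layer (t=1): V(1,0)=0.0000, V(1,1)=72.4300
(0,0): S=186.0000. Δ = (V_up−V_dn)/(S_up−S_dn) = (72.4300−0.0000)/(234.3600−130.2000) = 0.6954. V = [p*·72.4300 + (1−p*)·0.0000]/1.1 = 47.0325. B = V − Δ·S = -82.3068.
The time-0 hedge costs 47.0325, which is the no-arbitrage price.

(0,0): Delta=0.6954 Bond=-82.3068
V0=47.0325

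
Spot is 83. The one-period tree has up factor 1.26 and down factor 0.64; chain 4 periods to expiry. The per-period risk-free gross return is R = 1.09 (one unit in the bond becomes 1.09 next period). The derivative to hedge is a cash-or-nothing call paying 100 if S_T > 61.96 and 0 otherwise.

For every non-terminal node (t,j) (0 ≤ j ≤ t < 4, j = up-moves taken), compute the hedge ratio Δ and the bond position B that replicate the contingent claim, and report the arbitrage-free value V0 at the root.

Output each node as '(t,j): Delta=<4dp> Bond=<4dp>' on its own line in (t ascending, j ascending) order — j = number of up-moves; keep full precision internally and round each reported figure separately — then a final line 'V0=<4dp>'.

Since d<R<u, set p* = (R−d)/(u−d) = 0.7258; price each node as the discounted p*-expectation of its children.
Terminal values V(4,·): V(4,0)=0.0000, V(4,1)=0.0000, V(4,2)=0.0000, V(4,3)=100.0000, V(4,4)=100.0000
Node (3,0) S=21.7580: V=(p*·0.0000+(1−p*)·0.0000)/1.09=0.0000; Δ=(0.0000−0.0000)/(27.4150−13.9251)=0.0000; B=V−Δ·S=0.0000
Node (3,1) S=42.8360: V=(p*·0.0000+(1−p*)·0.0000)/1.09=0.0000; Δ=(0.0000−0.0000)/(53.9733−27.4150)=0.0000; B=V−Δ·S=0.0000
Node (3,2) S=84.3333: V=(p*·100.0000+(1−p*)·0.0000)/1.09=66.5877; Δ=(100.0000−0.0000)/(106.2600−53.9733)=1.9125; B=V−Δ·S=-94.7026
Node (3,3) S=166.0312: V=(p*·100.0000+(1−p*)·100.0000)/1.09=91.7431; Δ=(100.0000−100.0000)/(209.1993−106.2600)=0.0000; B=V−Δ·S=91.7431
Node (2,0) S=33.9968: V=(p*·0.0000+(1−p*)·0.0000)/1.09=0.0000; Δ=(0.0000−0.0000)/(42.8360−21.7580)=0.0000; B=V−Δ·S=0.0000
Node (2,1) S=66.9312: V=(p*·66.5877+(1−p*)·0.0000)/1.09=44.3393; Δ=(66.5877−0.0000)/(84.3333−42.8360)=1.6046; B=V−Δ·S=-63.0603
Node (2,2) S=131.7708: V=(p*·91.7431+(1−p*)·66.5877)/1.09=77.8401; Δ=(91.7431−66.5877)/(166.0312−84.3333)=0.3079; B=V−Δ·S=37.2669
Node (1,0) S=53.1200: V=(p*·44.3393+(1−p*)·0.0000)/1.09=29.5245; Δ=(44.3393−0.0000)/(66.9312−33.9968)=1.3463; B=V−Δ·S=-41.9904
Node (1,1) S=104.5800: V=(p*·77.8401+(1−p*)·44.3393)/1.09=62.9857; Δ=(77.8401−44.3393)/(131.7708−66.9312)=0.5167; B=V−Δ·S=8.9521
Node (0,0) S=83.0000: V=(p*·62.9857+(1−p*)·29.5245)/1.09=49.3677; Δ=(62.9857−29.5245)/(104.5800−53.1200)=0.6502; B=V−Δ·S=-4.6018
Self-financing check: at every node Δ·S+B equals the discounted successor values.

(0,0): Delta=0.6502 Bond=-4.6018
(1,0): Delta=1.3463 Bond=-41.9904
(1,1): Delta=0.5167 Bond=8.9521
(2,0): Delta=0.0000 Bond=0.0000
(2,1): Delta=1.6046 Bond=-63.0603
(2,2): Delta=0.3079 Bond=37.2669
(3,0): Delta=0.0000 Bond=0.0000
(3,1): Delta=0.0000 Bond=0.0000
(3,2): Delta=1.9125 Bond=-94.7026
(3,3): Delta=0.0000 Bond=91.7431
V0=49.3677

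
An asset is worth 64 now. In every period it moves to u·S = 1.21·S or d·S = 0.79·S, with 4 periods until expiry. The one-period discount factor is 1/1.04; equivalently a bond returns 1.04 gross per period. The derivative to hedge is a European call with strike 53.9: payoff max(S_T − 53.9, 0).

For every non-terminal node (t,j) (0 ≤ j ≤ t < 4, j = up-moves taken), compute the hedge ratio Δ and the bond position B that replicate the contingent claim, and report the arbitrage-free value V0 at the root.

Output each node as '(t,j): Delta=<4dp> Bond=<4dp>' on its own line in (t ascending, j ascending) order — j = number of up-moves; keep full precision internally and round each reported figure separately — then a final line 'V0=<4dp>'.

(0,0): Delta=0.8188 Bond=-31.6936
(1,0): Delta=0.5757 Bond=-20.6674
(1,1): Delta=0.9268 Bond=-41.3212
(2,0): Delta=0.1562 Bond=-4.7406
(2,1): Delta=0.7619 Bond=-32.8865
(2,2): Delta=1.0000 Bond=-49.8336
(3,0): Delta=0.0000 Bond=0.0000
(3,1): Delta=0.2256 Bond=-8.2828
(3,2): Delta=1.0000 Bond=-51.8269
(3,3): Delta=1.0000 Bond=-51.8269
V0=20.7123

No-arbitrage ⇒ martingale measure with p* = (R−d)/(u−d) = 0.5952.
Payoff layer (t=4): V(4,0)=0.0000, V(4,1)=0.0000, V(4,2)=4.5797, V(4,3)=35.6701, V(4,4)=83.2897
  t=3,j=0: stock 31.5545 → up 38.1809 (V=0.0000), down 24.9281 (V=0.0000). Price 0.0000; hedge Δ=0.0000, bond B=0.0000.
  t=3,j=1: stock 48.3303 → up 58.4797 (V=4.5797), down 38.1809 (V=0.0000). Price 2.6211; hedge Δ=0.2256, bond B=-8.2828.
  t=3,j=2: stock 74.0249 → up 89.5701 (V=35.6701), down 58.4797 (V=4.5797). Price 22.1980; hedge Δ=1.0000, bond B=-51.8269.
  t=3,j=3: stock 113.3799 → up 137.1897 (V=83.2897), down 89.5701 (V=35.6701). Price 61.5530; hedge Δ=1.0000, bond B=-51.8269.
  t=2,j=0: stock 39.9424 → up 48.3303 (V=2.6211), down 31.5545 (V=0.0000). Price 1.5002; hedge Δ=0.1562, bond B=-4.7406.
  t=2,j=1: stock 61.1776 → up 74.0249 (V=22.1980), down 48.3303 (V=2.6211). Price 13.7250; hedge Δ=0.7619, bond B=-32.8865.
  t=2,j=2: stock 93.7024 → up 113.3799 (V=61.5530), down 74.0249 (V=22.1980). Price 43.8688; hedge Δ=1.0000, bond B=-49.8336.
  t=1,j=0: stock 50.5600 → up 61.1776 (V=13.7250), down 39.9424 (V=1.5002). Price 8.4393; hedge Δ=0.5757, bond B=-20.6674.
  t=1,j=1: stock 77.4400 → up 93.7024 (V=43.8688), down 61.1776 (V=13.7250). Price 30.4498; hedge Δ=0.9268, bond B=-41.3212.
  t=0,j=0: stock 64.0000 → up 77.4400 (V=30.4498), down 50.5600 (V=8.4393). Price 20.7123; hedge Δ=0.8188, bond B=-31.6936.
Root portfolio cost Δ·64+B reproduces V0=20.7123.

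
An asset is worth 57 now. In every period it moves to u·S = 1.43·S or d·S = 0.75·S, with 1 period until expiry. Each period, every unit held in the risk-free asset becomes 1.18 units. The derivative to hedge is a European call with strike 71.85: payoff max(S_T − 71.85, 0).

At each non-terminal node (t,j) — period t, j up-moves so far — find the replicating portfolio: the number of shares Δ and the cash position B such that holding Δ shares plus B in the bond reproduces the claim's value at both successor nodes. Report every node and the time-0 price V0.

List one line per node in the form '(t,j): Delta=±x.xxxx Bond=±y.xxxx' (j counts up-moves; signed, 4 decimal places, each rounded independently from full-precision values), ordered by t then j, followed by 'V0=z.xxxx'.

Under the risk-neutral measure, an up-move has probability p* = (R−d)/(u−d) = 0.6324 and values discount at R = 1.18.
Payoff layer (t=1): V(1,0)=0.0000, V(1,1)=9.6600
(0,0): S=57.0000. Δ = (V_up−V_dn)/(S_up−S_dn) = (9.6600−0.0000)/(81.5100−42.7500) = 0.2492. V = [p*·9.6600 + (1−p*)·0.0000]/1.18 = 5.1767. B = V − Δ·S = -9.0292.
Self-financing check: at every node Δ·S+B equals the discounted successor values.

(0,0): Delta=0.2492 Bond=-9.0292
V0=5.1767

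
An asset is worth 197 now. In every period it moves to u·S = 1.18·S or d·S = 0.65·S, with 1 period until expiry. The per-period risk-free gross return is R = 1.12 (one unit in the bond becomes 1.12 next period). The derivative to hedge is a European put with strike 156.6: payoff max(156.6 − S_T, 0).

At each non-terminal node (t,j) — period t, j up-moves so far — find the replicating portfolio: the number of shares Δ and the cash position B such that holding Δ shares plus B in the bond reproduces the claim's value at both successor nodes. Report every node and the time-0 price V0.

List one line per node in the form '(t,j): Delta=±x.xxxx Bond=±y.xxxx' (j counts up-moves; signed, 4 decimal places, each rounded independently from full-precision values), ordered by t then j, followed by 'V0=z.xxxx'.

(0,0): Delta=-0.2734 Bond=56.7537
V0=2.8858

Under the risk-neutral measure, an up-move has probability p* = (R−d)/(u−d) = 0.8868 and values discount at R = 1.12.
Terminal payoffs: V(1,0)=28.5500, V(1,1)=0.0000
  t=0,j=0: stock 197.0000 → up 232.4600 (V=0.0000), down 128.0500 (V=28.5500). Price 2.8858; hedge Δ=-0.2734, bond B=56.7537.
Check: Δ(0,0)·S0 + B(0,0) = 2.8858 = V0.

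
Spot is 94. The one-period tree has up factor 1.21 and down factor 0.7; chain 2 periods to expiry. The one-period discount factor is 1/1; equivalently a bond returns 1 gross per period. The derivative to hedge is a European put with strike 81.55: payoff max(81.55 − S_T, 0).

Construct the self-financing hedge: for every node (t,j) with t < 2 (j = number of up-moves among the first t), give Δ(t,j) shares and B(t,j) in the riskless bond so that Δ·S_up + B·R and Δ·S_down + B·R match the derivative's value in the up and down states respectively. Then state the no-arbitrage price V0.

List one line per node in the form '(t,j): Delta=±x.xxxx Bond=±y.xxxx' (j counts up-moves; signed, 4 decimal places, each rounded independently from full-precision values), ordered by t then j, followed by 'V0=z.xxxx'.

(0,0): Delta=-0.3119 Bond=36.2757
(1,0): Delta=-1.0000 Bond=81.5500
(1,1): Delta=-0.0333 Bond=4.5838
V0=6.9533

No-arbitrage ⇒ martingale measure with p* = (R−d)/(u−d) = 0.5882.
Terminal values V(2,·): V(2,0)=35.4900, V(2,1)=1.9320, V(2,2)=0.0000
(1,0): S=65.8000. Δ = (V_up−V_dn)/(S_up−S_dn) = (1.9320−35.4900)/(79.6180−46.0600) = -1.0000. V = [p*·1.9320 + (1−p*)·35.4900]/1 = 15.7500. B = V − Δ·S = 81.5500.
(1,1): S=113.7400. Δ = (V_up−V_dn)/(S_up−S_dn) = (0.0000−1.9320)/(137.6254−79.6180) = -0.0333. V = [p*·0.0000 + (1−p*)·1.9320]/1 = 0.7955. B = V − Δ·S = 4.5838.
(0,0): S=94.0000. Δ = (V_up−V_dn)/(S_up−S_dn) = (0.7955−15.7500)/(113.7400−65.8000) = -0.3119. V = [p*·0.7955 + (1−p*)·15.7500]/1 = 6.9533. B = V − Δ·S = 36.2757.
Self-financing check: at every node Δ·S+B equals the discounted successor values.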